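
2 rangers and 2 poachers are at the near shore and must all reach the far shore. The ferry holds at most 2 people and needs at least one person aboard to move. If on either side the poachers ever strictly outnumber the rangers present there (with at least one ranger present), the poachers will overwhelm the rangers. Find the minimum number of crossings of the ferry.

5

Counting alone: each trip to the far shore takes at most 2 across and each return brings at least 1 back, so after t trips out (and t−1 returns) at most 2t − (t−1) of the 4 are across; that first reaches 4 at t = 3, so at least 5 crossings are needed.
The plan below uses exactly 5 crossings, so it is optimal:
1. 2 poachers → the far shore.  (the near shore: 2R 0P; the far shore: 0R 2P)
2. 1 poacher ← the near shore.  (the near shore: 2R 1P; the far shore: 0R 1P)
3. 2 rangers → the far shore.  (the near shore: 0R 1P; the far shore: 2R 1P)
4. 1 poacher ← the near shore.  (the near shore: 0R 2P; the far shore: 2R 0P)
5. 2 poachers → the far shore.  (the near shore: 0R 0P; the far shore: 2R 2P)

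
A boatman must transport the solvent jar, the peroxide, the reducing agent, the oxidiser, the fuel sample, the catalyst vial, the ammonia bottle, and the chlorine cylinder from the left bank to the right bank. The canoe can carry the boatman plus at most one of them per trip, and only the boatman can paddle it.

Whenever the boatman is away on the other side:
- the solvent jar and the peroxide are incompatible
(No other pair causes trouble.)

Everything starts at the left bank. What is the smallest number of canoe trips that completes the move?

15

Counting alone: the boatman can take at most 1 across per trip to the right bank, so moving all 8 needs at least 8 loaded trips out, with a return between consecutive ones — at least 15 crossings.
The plan below uses exactly 15 crossings, so it is optimal:
1. Boatman goes to the right bank with the solvent jar.
2. Boatman goes back to the left bank alone.
3. Boatman goes to the right bank with the reducing agent.
4. Boatman goes back to the left bank alone.
5. Boatman goes to the right bank with the oxidiser.
6. Boatman goes back to the left bank alone.
7. Boatman goes to the right bank with the fuel sample.
8. Boatman goes back to the left bank alone.
9. Boatman goes to the right bank with the catalyst vial.
10. Boatman goes back to the left bank alone.
11. Boatman goes to the right bank with the ammonia bottle.
12. Boatman goes back to the left bank alone.
13. Boatman goes to the right bank with the chlorine cylinder.
14. Boatman goes back to the left bank alone.
15. Boatman goes to the right bank with the peroxide.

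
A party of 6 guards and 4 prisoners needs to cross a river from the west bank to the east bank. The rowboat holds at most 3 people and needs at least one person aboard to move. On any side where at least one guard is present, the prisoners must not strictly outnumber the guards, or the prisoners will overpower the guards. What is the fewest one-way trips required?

Counting alone: each trip to the east bank takes at most 3 across and each return brings at least 1 back, so after t trips out (and t−1 returns) at most 3t − (t−1) of the 10 are across; that first reaches 10 at t = 5, so at least 9 crossings are needed.
The plan below uses exactly 9 crossings, so it is optimal:
1. 2 prisoners → the east bank.  (the west bank: 6G 2P; the east bank: 0G 2P)
2. 1 prisoner ← the west bank.  (the west bank: 6G 3P; the east bank: 0G 1P)
3. 3 prisoners → the east bank.  (the west bank: 6G 0P; the east bank: 0G 4P)
4. 1 prisoner ← the west bank.  (the west bank: 6G 1P; the east bank: 0G 3P)
5. 3 guards → the east bank.  (the west bank: 3G 1P; the east bank: 3G 3P)
6. 1 prisoner ← the west bank.  (the west bank: 3G 2P; the east bank: 3G 2P)
7. 1 guard and 2 prisoners → the east bank.  (the west bank: 2G 0P; the east bank: 4G 4P)
8. 1 prisoner ← the west bank.  (the west bank: 2G 1P; the east bank: 4G 3P)
9. 2 guards and 1 prisoner → the east bank.  (the west bank: 0G 0P; the east bank: 6G 4P)

9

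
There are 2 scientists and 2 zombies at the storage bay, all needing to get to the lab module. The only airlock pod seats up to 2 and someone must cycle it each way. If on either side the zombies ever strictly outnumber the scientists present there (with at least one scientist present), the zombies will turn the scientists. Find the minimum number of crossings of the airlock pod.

5

Counting alone: each trip to the lab module takes at most 2 across and each return brings at least 1 back, so after t trips out (and t−1 returns) at most 2t − (t−1) of the 4 are across; that first reaches 4 at t = 3, so at least 5 crossings are needed.
The plan below uses exactly 5 crossings, so it is optimal:
1. 2 zombies → the lab module.  (the storage bay: 2S 0Z; the lab module: 0S 2Z)
2. 1 zombie ← the storage bay.  (the storage bay: 2S 1Z; the lab module: 0S 1Z)
3. 2 scientists → the lab module.  (the storage bay: 0S 1Z; the lab module: 2S 1Z)
4. 1 zombie ← the storage bay.  (the storage bay: 0S 2Z; the lab module: 2S 0Z)
5. 2 zombies → the lab module.  (the storage bay: 0S 0Z; the lab module: 2S 2Z)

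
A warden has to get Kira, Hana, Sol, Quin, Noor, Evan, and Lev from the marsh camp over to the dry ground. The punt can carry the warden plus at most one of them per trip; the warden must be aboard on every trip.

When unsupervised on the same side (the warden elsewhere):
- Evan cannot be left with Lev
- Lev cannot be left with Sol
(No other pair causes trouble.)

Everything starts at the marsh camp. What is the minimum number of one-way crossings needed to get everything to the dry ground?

Counting alone: the warden can take at most 1 across per trip to the dry ground, so moving all 7 needs at least 7 loaded trips out, with a return between consecutive ones — at least 13 crossings.
The safety rule pushes this higher. Following every safe sequence of crossings, the most of the 7 that can be at the dry ground as the punt arrives there on crossing 13 is 6 — never all 7.
So no plan with fewer than 15 crossings exists, and this one achieves 15:
1. Warden goes to the dry ground with Lev.  [the marsh camp: Evan, Hana, Kira, Noor, Quin, Sol | the dry ground: Lev]
2. Warden goes back to the marsh camp alone.  [the marsh camp: Evan, Hana, Kira, Noor, Quin, Sol | the dry ground: Lev]
3. Warden goes to the dry ground with Kira.  [the marsh camp: Evan, Hana, Noor, Quin, Sol | the dry ground: Kira, Lev]
4. Warden goes back to the marsh camp alone.  [the marsh camp: Evan, Hana, Noor, Quin, Sol | the dry ground: Kira, Lev]
5. Warden goes to the dry ground with Hana.  [the marsh camp: Evan, Noor, Quin, Sol | the dry ground: Hana, Kira, Lev]
6. Warden goes back to the marsh camp alone.  [the marsh camp: Evan, Noor, Quin, Sol | the dry ground: Hana, Kira, Lev]
7. Warden goes to the dry ground with Sol.  [the marsh camp: Evan, Noor, Quin | the dry ground: Hana, Kira, Lev, Sol]
8. Warden goes back to the marsh camp with Lev.  [the marsh camp: Evan, Lev, Noor, Quin | the dry ground: Hana, Kira, Sol]
9. Warden goes to the dry ground with Evan.  [the marsh camp: Lev, Noor, Quin | the dry ground: Evan, Hana, Kira, Sol]
10. Warden goes back to the marsh camp alone.  [the marsh camp: Lev, Noor, Quin | the dry ground: Evan, Hana, Kira, Sol]
11. Warden goes to the dry ground with Quin.  [the marsh camp: Lev, Noor | the dry ground: Evan, Hana, Kira, Quin, Sol]
12. Warden goes back to the marsh camp alone.  [the marsh camp: Lev, Noor | the dry ground: Evan, Hana, Kira, Quin, Sol]
13. Warden goes to the dry ground with Noor.  [the marsh camp: Lev | the dry ground: Evan, Hana, Kira, Noor, Quin, Sol]
14. Warden goes back to the marsh camp alone.  [the marsh camp: Lev | the dry ground: Evan, Hana, Kira, Noor, Quin, Sol]
15. Warden goes to the dry ground with Lev.  [the marsh camp: — | the dry ground: Evan, Hana, Kira, Lev, Noor, Quin, Sol]

15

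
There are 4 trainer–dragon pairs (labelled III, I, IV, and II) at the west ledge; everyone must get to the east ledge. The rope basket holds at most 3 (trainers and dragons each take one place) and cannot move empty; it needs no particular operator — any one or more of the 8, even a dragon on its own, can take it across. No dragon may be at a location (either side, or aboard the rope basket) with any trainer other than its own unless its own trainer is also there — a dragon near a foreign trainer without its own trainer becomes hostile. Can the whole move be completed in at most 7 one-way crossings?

No

Counting alone: each trip to the east ledge takes at most 3 across and each return brings at least 1 back, so after t trips out (and t−1 returns) at most 3t − (t−1) of the 8 are across; that first reaches 8 at t = 4, so at least 7 crossings are needed.
The safety rule pushes this higher. Following every safe sequence of crossings, the most of the 8 that can be at the east ledge as the rope basket arrives there on crossing 7 is 7 — never all 8.
So the move cannot be finished within 7 crossings. (The shortest complete plan takes 9:)
1. dragon III and trainer III cross → the east ledge.
2. trainer III crosses ← the west ledge.
3. dragon I, trainer I, and trainer III cross → the east ledge.
4. dragon III and trainer III cross ← the west ledge.
5. trainer II, trainer III, and trainer IV cross → the east ledge.
6. dragon I crosses ← the west ledge.
7. dragon I and dragon III cross → the east ledge.
8. dragon III crosses ← the west ledge.
9. dragon II, dragon III, and dragon IV cross → the east ledge.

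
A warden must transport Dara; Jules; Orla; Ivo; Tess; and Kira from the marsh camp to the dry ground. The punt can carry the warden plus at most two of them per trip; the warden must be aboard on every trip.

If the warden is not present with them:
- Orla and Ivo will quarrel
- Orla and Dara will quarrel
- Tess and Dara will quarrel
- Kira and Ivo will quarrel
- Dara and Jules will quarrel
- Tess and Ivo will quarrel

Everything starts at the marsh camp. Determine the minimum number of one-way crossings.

Counting alone: the warden can take at most 2 across per trip to the dry ground, so moving all 6 needs at least 3 loaded trips out, with a return between consecutive ones — at least 5 crossings.
The safety rule pushes this higher. Following every safe sequence of crossings, the most of the 6 that can be at the dry ground as the punt arrives there on crossing 5 is 4 — never all 6.
So no plan with fewer than 7 crossings exists, and this one achieves 7:
1. Warden goes to the dry ground with Dara and Ivo.  [the marsh camp: Jules, Kira, Orla, Tess | the dry ground: Dara, Ivo]
2. Warden goes back to the marsh camp alone.  [the marsh camp: Jules, Kira, Orla, Tess | the dry ground: Dara, Ivo]
3. Warden goes to the dry ground with Jules and Orla.  [the marsh camp: Kira, Tess | the dry ground: Dara, Ivo, Jules, Orla]
4. Warden goes back to the marsh camp with Dara and Ivo.  [the marsh camp: Dara, Ivo, Kira, Tess | the dry ground: Jules, Orla]
5. Warden goes to the dry ground with Kira and Tess.  [the marsh camp: Dara, Ivo | the dry ground: Jules, Kira, Orla, Tess]
6. Warden goes back to the marsh camp alone.  [the marsh camp: Dara, Ivo | the dry ground: Jules, Kira, Orla, Tess]
7. Warden goes to the dry ground with Dara and Ivo.  [the marsh camp: — | the dry ground: Dara, Ivo, Jules, Kira, Orla, Tess]

7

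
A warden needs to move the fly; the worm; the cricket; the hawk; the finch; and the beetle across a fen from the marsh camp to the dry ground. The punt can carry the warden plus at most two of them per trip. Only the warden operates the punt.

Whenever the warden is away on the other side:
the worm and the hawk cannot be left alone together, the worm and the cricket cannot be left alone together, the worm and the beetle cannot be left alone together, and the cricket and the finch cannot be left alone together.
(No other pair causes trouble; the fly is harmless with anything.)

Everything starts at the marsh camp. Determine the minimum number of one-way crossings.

7

Counting alone: the warden can take at most 2 across per trip to the dry ground, so moving all 6 needs at least 3 loaded trips out, with a return between consecutive ones — at least 5 crossings.
The safety rule pushes this higher. Following every safe sequence of crossings, the most of the 6 that can be at the dry ground as the punt arrives there on crossing 5 is 5 — never all 6.
So no plan with fewer than 7 crossings exists, and this one achieves 7:
1. Warden goes to the dry ground with the cricket and the worm.
2. Warden goes back to the marsh camp with the worm.
3. Warden goes to the dry ground with the fly and the worm.
4. Warden goes back to the marsh camp with the worm.
5. Warden goes to the dry ground with the beetle and the hawk.
6. Warden goes back to the marsh camp alone.
7. Warden goes to the dry ground with the finch and the worm.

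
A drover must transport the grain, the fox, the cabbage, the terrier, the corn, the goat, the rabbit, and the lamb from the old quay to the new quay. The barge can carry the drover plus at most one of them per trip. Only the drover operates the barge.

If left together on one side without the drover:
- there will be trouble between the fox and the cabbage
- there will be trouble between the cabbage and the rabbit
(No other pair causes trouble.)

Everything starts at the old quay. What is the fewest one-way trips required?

Counting alone: the drover can take at most 1 across per trip to the new quay, so moving all 8 needs at least 8 loaded trips out, with a return between consecutive ones — at least 15 crossings.
The safety rule pushes this higher. Following every safe sequence of crossings, the most of the 8 that can be at the new quay as the barge arrives there on crossing 15 is 7 — never all 8.
So no plan with fewer than 17 crossings exists, and this one achieves 17:
1. Drover goes to the new quay with the cabbage.  [the old quay: the corn, the fox, the goat, the grain, the lamb, the rabbit, the terrier | the new quay: the cabbage]
2. Drover goes back to the old quay alone.  [the old quay: the corn, the fox, the goat, the grain, the lamb, the rabbit, the terrier | the new quay: the cabbage]
3. Drover goes to the new quay with the grain.  [the old quay: the corn, the fox, the goat, the lamb, the rabbit, the terrier | the new quay: the cabbage, the grain]
4. Drover goes back to the old quay alone.  [the old quay: the corn, the fox, the goat, the lamb, the rabbit, the terrier | the new quay: the cabbage, the grain]
5. Drover goes to the new quay with the fox.  [the old quay: the corn, the goat, the lamb, the rabbit, the terrier | the new quay: the cabbage, the fox, the grain]
6. Drover goes back to the old quay with the cabbage.  [the old quay: the cabbage, the corn, the goat, the lamb, the rabbit, the terrier | the new quay: the fox, the grain]
7. Drover goes to the new quay with the rabbit.  [the old quay: the cabbage, the corn, the goat, the lamb, the terrier | the new quay: the fox, the grain, the rabbit]
8. Drover goes back to the old quay alone.  [the old quay: the cabbage, the corn, the goat, the lamb, the terrier | the new quay: the fox, the grain, the rabbit]
9. Drover goes to the new quay with the terrier.  [the old quay: the cabbage, the corn, the goat, the lamb | the new quay: the fox, the grain, the rabbit, the terrier]
10. Drover goes back to the old quay alone.  [the old quay: the cabbage, the corn, the goat, the lamb | the new quay: the fox, the grain, the rabbit, the terrier]
11. Drover goes to the new quay with the corn.  [the old quay: the cabbage, the goat, the lamb | the new quay: the corn, the fox, the grain, the rabbit, the terrier]
12. Drover goes back to the old quay alone.  [the old quay: the cabbage, the goat, the lamb | the new quay: the corn, the fox, the grain, the rabbit, the terrier]
13. Drover goes to the new quay with the goat.  [the old quay: the cabbage, the lamb | the new quay: the corn, the fox, the goat, the grain, the rabbit, the terrier]
14. Drover goes back to the old quay alone.  [the old quay: the cabbage, the lamb | the new quay: the corn, the fox, the goat, the grain, the rabbit, the terrier]
15. Drover goes to the new quay with the lamb.  [the old quay: the cabbage | the new quay: the corn, the fox, the goat, the grain, the lamb, the rabbit, the terrier]
16. Drover goes back to the old quay alone.  [the old quay: the cabbage | the new quay: the corn, the fox, the goat, the grain, the lamb, the rabbit, the terrier]
17. Drover goes to the new quay with the cabbage.  [the old quay: — | the new quay: the cabbage, the corn, the fox, the goat, the grain, the lamb, the rabbit, the terrier]

17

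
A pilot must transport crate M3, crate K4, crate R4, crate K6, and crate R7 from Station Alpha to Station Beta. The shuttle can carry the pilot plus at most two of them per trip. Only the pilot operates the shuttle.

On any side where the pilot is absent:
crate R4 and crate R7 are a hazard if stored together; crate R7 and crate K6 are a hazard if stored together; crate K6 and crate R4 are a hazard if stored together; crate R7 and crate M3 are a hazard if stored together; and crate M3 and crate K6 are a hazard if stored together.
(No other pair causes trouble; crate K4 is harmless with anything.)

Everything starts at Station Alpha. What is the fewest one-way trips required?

7

Counting alone: the pilot can take at most 2 across per trip to Station Beta, so moving all 5 needs at least 3 loaded trips out, with a return between consecutive ones — at least 5 crossings.
The safety rule pushes this higher. Following every safe sequence of crossings, the most of the 5 that can be at Station Beta as the shuttle arrives there on crossing 5 is 4 — never all 5.
So no plan with fewer than 7 crossings exists, and this one achieves 7:
1. Pilot goes to Station Beta with crate K6 and crate R7.  [Station Alpha: crate K4, crate M3, crate R4 | Station Beta: crate K6, crate R7]
2. Pilot goes back to Station Alpha with crate K6.  [Station Alpha: crate K4, crate K6, crate M3, crate R4 | Station Beta: crate R7]
3. Pilot goes to Station Beta with crate M3 and crate R4.  [Station Alpha: crate K4, crate K6 | Station Beta: crate M3, crate R4, crate R7]
4. Pilot goes back to Station Alpha with crate R7.  [Station Alpha: crate K4, crate K6, crate R7 | Station Beta: crate M3, crate R4]
5. Pilot goes to Station Beta with crate K4 and crate K6.  [Station Alpha: crate R7 | Station Beta: crate K4, crate K6, crate M3, crate R4]
6. Pilot goes back to Station Alpha with crate K6.  [Station Alpha: crate K6, crate R7 | Station Beta: crate K4, crate M3, crate R4]
7. Pilot goes to Station Beta with crate K6 and crate R7.  [Station Alpha: — | Station Beta: crate K4, crate K6, crate M3, crate R4, crate R7]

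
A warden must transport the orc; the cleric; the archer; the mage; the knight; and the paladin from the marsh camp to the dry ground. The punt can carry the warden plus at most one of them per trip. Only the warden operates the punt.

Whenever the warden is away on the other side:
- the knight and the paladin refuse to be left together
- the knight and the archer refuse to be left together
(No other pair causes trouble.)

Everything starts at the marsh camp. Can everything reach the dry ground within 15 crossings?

Yes

Yes — this plan uses 13 crossings (≤ 15):
1. Warden goes to the dry ground with the knight.  [the marsh camp: the archer, the cleric, the mage, the orc, the paladin | the dry ground: the knight]
2. Warden goes back to the marsh camp alone.  [the marsh camp: the archer, the cleric, the mage, the orc, the paladin | the dry ground: the knight]
3. Warden goes to the dry ground with the orc.  [the marsh camp: the archer, the cleric, the mage, the paladin | the dry ground: the knight, the orc]
4. Warden goes back to the marsh camp alone.  [the marsh camp: the archer, the cleric, the mage, the paladin | the dry ground: the knight, the orc]
5. Warden goes to the dry ground with the cleric.  [the marsh camp: the archer, the mage, the paladin | the dry ground: the cleric, the knight, the orc]
6. Warden goes back to the marsh camp alone.  [the marsh camp: the archer, the mage, the paladin | the dry ground: the cleric, the knight, the orc]
7. Warden goes to the dry ground with the archer.  [the marsh camp: the mage, the paladin | the dry ground: the archer, the cleric, the knight, the orc]
8. Warden goes back to the marsh camp with the knight.  [the marsh camp: the knight, the mage, the paladin | the dry ground: the archer, the cleric, the orc]
9. Warden goes to the dry ground with the paladin.  [the marsh camp: the knight, the mage | the dry ground: the archer, the cleric, the orc, the paladin]
10. Warden goes back to the marsh camp alone.  [the marsh camp: the knight, the mage | the dry ground: the archer, the cleric, the orc, the paladin]
11. Warden goes to the dry ground with the mage.  [the marsh camp: the knight | the dry ground: the archer, the cleric, the mage, the orc, the paladin]
12. Warden goes back to the marsh camp alone.  [the marsh camp: the knight | the dry ground: the archer, the cleric, the mage, the orc, the paladin]
13. Warden goes to the dry ground with the knight.  [the marsh camp: — | the dry ground: the archer, the cleric, the knight, the mage, the orc, the paladin]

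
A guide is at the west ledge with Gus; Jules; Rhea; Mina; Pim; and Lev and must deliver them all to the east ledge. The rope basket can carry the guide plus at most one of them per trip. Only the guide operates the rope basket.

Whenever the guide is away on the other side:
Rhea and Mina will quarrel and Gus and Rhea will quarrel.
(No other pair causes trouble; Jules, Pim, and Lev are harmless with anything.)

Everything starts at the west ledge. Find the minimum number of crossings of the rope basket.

Counting alone: the guide can take at most 1 across per trip to the east ledge, so moving all 6 needs at least 6 loaded trips out, with a return between consecutive ones — at least 11 crossings.
The safety rule pushes this higher. Following every safe sequence of crossings, the most of the 6 that can be at the east ledge as the rope basket arrives there on crossing 11 is 5 — never all 6.
So no plan with fewer than 13 crossings exists, and this one achieves 13:
1. Guide goes to the east ledge with Rhea.  [the west ledge: Gus, Jules, Lev, Mina, Pim | the east ledge: Rhea]
2. Guide goes back to the west ledge alone.  [the west ledge: Gus, Jules, Lev, Mina, Pim | the east ledge: Rhea]
3. Guide goes to the east ledge with Gus.  [the west ledge: Jules, Lev, Mina, Pim | the east ledge: Gus, Rhea]
4. Guide goes back to the west ledge with Rhea.  [the west ledge: Jules, Lev, Mina, Pim, Rhea | the east ledge: Gus]
5. Guide goes to the east ledge with Mina.  [the west ledge: Jules, Lev, Pim, Rhea | the east ledge: Gus, Mina]
6. Guide goes back to the west ledge alone.  [the west ledge: Jules, Lev, Pim, Rhea | the east ledge: Gus, Mina]
7. Guide goes to the east ledge with Jules.  [the west ledge: Lev, Pim, Rhea | the east ledge: Gus, Jules, Mina]
8. Guide goes back to the west ledge alone.  [the west ledge: Lev, Pim, Rhea | the east ledge: Gus, Jules, Mina]
9. Guide goes to the east ledge with Pim.  [the west ledge: Lev, Rhea | the east ledge: Gus, Jules, Mina, Pim]
10. Guide goes back to the west ledge alone.  [the west ledge: Lev, Rhea | the east ledge: Gus, Jules, Mina, Pim]
11. Guide goes to the east ledge with Lev.  [the west ledge: Rhea | the east ledge: Gus, Jules, Lev, Mina, Pim]
12. Guide goes back to the west ledge alone.  [the west ledge: Rhea | the east ledge: Gus, Jules, Lev, Mina, Pim]
13. Guide goes to the east ledge with Rhea.  [the west ledge: — | the east ledge: Gus, Jules, Lev, Mina, Pim, Rhea]

13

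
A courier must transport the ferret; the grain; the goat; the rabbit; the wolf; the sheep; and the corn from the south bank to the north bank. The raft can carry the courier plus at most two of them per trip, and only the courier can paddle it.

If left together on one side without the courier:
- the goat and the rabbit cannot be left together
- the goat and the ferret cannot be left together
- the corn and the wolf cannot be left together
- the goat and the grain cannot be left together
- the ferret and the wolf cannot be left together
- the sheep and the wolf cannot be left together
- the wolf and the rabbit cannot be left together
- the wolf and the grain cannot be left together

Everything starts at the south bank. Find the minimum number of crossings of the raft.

9

Counting alone: the courier can take at most 2 across per trip to the north bank, so moving all 7 needs at least 4 loaded trips out, with a return between consecutive ones — at least 7 crossings.
The safety rule pushes this higher. Following every safe sequence of crossings, the most of the 7 that can be at the north bank as the raft arrives there on crossing 7 is 5 — never all 7.
So no plan with fewer than 9 crossings exists, and this one achieves 9:
1. Courier goes to the north bank with the goat and the wolf.  [the south bank: the corn, the ferret, the grain, the rabbit, the sheep | the north bank: the goat, the wolf]
2. Courier goes back to the south bank alone.  [the south bank: the corn, the ferret, the grain, the rabbit, the sheep | the north bank: the goat, the wolf]
3. Courier goes to the north bank with the ferret and the grain.  [the south bank: the corn, the rabbit, the sheep | the north bank: the ferret, the goat, the grain, the wolf]
4. Courier goes back to the south bank with the goat and the wolf.  [the south bank: the corn, the goat, the rabbit, the sheep, the wolf | the north bank: the ferret, the grain]
5. Courier goes to the north bank with the rabbit and the wolf.  [the south bank: the corn, the goat, the sheep | the north bank: the ferret, the grain, the rabbit, the wolf]
6. Courier goes back to the south bank with the wolf.  [the south bank: the corn, the goat, the sheep, the wolf | the north bank: the ferret, the grain, the rabbit]
7. Courier goes to the north bank with the corn and the sheep.  [the south bank: the goat, the wolf | the north bank: the corn, the ferret, the grain, the rabbit, the sheep]
8. Courier goes back to the south bank alone.  [the south bank: the goat, the wolf | the north bank: the corn, the ferret, the grain, the rabbit, the sheep]
9. Courier goes to the north bank with the goat and the wolf.  [the south bank: — | the north bank: the corn, the ferret, the goat, the grain, the rabbit, the sheep, the wolf]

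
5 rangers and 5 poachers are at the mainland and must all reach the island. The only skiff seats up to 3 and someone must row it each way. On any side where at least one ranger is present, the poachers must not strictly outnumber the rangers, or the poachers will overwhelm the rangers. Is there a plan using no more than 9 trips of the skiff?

No

Counting alone: each trip to the island takes at most 3 across and each return brings at least 1 back, so after t trips out (and t−1 returns) at most 3t − (t−1) of the 10 are across; that first reaches 10 at t = 5, so at least 9 crossings are needed.
The safety rule pushes this higher. Following every safe sequence of crossings, the most of the 10 that can be at the island as the skiff arrives there on crossing 9 is 9 — never all 10.
So the move cannot be finished within 9 crossings. (The shortest complete plan takes 11:)
1. 2 poachers → the island.  (the mainland: 5R 3P; the island: 0R 2P)
2. 1 poacher ← the mainland.  (the mainland: 5R 4P; the island: 0R 1P)
3. 3 poachers → the island.  (the mainland: 5R 1P; the island: 0R 4P)
4. 1 poacher ← the mainland.  (the mainland: 5R 2P; the island: 0R 3P)
5. 3 rangers → the island.  (the mainland: 2R 2P; the island: 3R 3P)
6. 1 ranger and 1 poacher ← the mainland.  (the mainland: 3R 3P; the island: 2R 2P)
7. 3 rangers → the island.  (the mainland: 0R 3P; the island: 5R 2P)
8. 1 poacher ← the mainland.  (the mainland: 0R 4P; the island: 5R 1P)
9. 2 poachers → the island.  (the mainland: 0R 2P; the island: 5R 3P)
10. 1 poacher ← the mainland.  (the mainland: 0R 3P; the island: 5R 2P)
11. 3 poachers → the island.  (the mainland: 0R 0P; the island: 5R 5P)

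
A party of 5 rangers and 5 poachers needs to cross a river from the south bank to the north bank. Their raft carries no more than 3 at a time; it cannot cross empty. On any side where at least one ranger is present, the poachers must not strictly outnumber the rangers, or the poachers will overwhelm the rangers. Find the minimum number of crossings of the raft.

11

Counting alone: each trip to the north bank takes at most 3 across and each return brings at least 1 back, so after t trips out (and t−1 returns) at most 3t − (t−1) of the 10 are across; that first reaches 10 at t = 5, so at least 9 crossings are needed.
The safety rule pushes this higher. Following every safe sequence of crossings, the most of the 10 that can be at the north bank as the raft arrives there on crossing 9 is 9 — never all 10.
So no plan with fewer than 11 crossings exists, and this one achieves 11:
1. 2 poachers → the north bank.  (the south bank: 5R 3P; the north bank: 0R 2P)
2. 1 poacher ← the south bank.  (the south bank: 5R 4P; the north bank: 0R 1P)
3. 3 poachers → the north bank.  (the south bank: 5R 1P; the north bank: 0R 4P)
4. 1 poacher ← the south bank.  (the south bank: 5R 2P; the north bank: 0R 3P)
5. 3 rangers → the north bank.  (the south bank: 2R 2P; the north bank: 3R 3P)
6. 1 ranger and 1 poacher ← the south bank.  (the south bank: 3R 3P; the north bank: 2R 2P)
7. 3 rangers → the north bank.  (the south bank: 0R 3P; the north bank: 5R 2P)
8. 1 poacher ← the south bank.  (the south bank: 0R 4P; the north bank: 5R 1P)
9. 2 poachers → the north bank.  (the south bank: 0R 2P; the north bank: 5R 3P)
10. 1 poacher ← the south bank.  (the south bank: 0R 3P; the north bank: 5R 2P)
11. 3 poachers → the north bank.  (the south bank: 0R 0P; the north bank: 5R 5P)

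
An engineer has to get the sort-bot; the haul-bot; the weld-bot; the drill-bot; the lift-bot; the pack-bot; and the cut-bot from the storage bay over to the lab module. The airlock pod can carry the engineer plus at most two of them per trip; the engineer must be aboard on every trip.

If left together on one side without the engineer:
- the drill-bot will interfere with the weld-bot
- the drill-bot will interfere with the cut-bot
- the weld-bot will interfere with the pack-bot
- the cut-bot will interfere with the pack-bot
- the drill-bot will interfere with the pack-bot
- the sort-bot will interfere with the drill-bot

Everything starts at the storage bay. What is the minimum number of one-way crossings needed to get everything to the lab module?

11

Counting alone: the engineer can take at most 2 across per trip to the lab module, so moving all 7 needs at least 4 loaded trips out, with a return between consecutive ones — at least 7 crossings.
The safety rule pushes this higher. Following every safe sequence of crossings, the most of the 7 that can be at the lab module as the airlock pod arrives there on crossings 7, 9 is 5, 6 respectively — never all 7.
So no plan with fewer than 11 crossings exists, and this one achieves 11:
1. Engineer goes to the lab module with the drill-bot and the pack-bot.
2. Engineer goes back to the storage bay with the drill-bot.
3. Engineer goes to the lab module with the drill-bot and the sort-bot.
4. Engineer goes back to the storage bay with the drill-bot.
5. Engineer goes to the lab module with the drill-bot and the haul-bot.
6. Engineer goes back to the storage bay with the drill-bot.
7. Engineer goes to the lab module with the cut-bot and the weld-bot.
8. Engineer goes back to the storage bay with the pack-bot.
9. Engineer goes to the lab module with the drill-bot and the lift-bot.
10. Engineer goes back to the storage bay with the drill-bot.
11. Engineer goes to the lab module with the drill-bot and the pack-bot.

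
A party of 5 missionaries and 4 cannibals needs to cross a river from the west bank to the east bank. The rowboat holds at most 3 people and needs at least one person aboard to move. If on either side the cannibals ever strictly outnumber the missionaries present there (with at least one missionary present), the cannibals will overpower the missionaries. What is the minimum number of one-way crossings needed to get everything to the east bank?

Counting alone: each trip to the east bank takes at most 3 across and each return brings at least 1 back, so after t trips out (and t−1 returns) at most 3t − (t−1) of the 9 are across; that first reaches 9 at t = 4, so at least 7 crossings are needed.
The plan below uses exactly 7 crossings, so it is optimal:
1. 3 cannibals → the east bank.  (the west bank: 5M 1C; the east bank: 0M 3C)
2. 1 cannibal ← the west bank.  (the west bank: 5M 2C; the east bank: 0M 2C)
3. 3 missionaries → the east bank.  (the west bank: 2M 2C; the east bank: 3M 2C)
4. 1 missionary ← the west bank.  (the west bank: 3M 2C; the east bank: 2M 2C)
5. 2 missionaries and 1 cannibal → the east bank.  (the west bank: 1M 1C; the east bank: 4M 3C)
6. 1 missionary ← the west bank.  (the west bank: 2M 1C; the east bank: 3M 3C)
7. 2 missionaries and 1 cannibal → the east bank.  (the west bank: 0M 0C; the east bank: 5M 4C)

7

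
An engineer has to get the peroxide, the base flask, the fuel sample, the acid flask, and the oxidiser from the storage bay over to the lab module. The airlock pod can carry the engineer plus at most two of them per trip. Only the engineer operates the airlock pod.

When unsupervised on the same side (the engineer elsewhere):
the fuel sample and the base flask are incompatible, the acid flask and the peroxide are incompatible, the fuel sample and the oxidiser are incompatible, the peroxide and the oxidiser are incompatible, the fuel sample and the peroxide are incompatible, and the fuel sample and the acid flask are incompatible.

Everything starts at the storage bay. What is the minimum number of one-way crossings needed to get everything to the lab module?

7

Counting alone: the engineer can take at most 2 across per trip to the lab module, so moving all 5 needs at least 3 loaded trips out, with a return between consecutive ones — at least 5 crossings.
The safety rule pushes this higher. Following every safe sequence of crossings, the most of the 5 that can be at the lab module as the airlock pod arrives there on crossing 5 is 4 — never all 5.
So no plan with fewer than 7 crossings exists, and this one achieves 7:
1. Engineer goes to the lab module with the fuel sample and the peroxide.
2. Engineer goes back to the storage bay with the peroxide.
3. Engineer goes to the lab module with the base flask and the peroxide.
4. Engineer goes back to the storage bay with the fuel sample.
5. Engineer goes to the lab module with the acid flask and the oxidiser.
6. Engineer goes back to the storage bay with the peroxide.
7. Engineer goes to the lab module with the fuel sample and the peroxide.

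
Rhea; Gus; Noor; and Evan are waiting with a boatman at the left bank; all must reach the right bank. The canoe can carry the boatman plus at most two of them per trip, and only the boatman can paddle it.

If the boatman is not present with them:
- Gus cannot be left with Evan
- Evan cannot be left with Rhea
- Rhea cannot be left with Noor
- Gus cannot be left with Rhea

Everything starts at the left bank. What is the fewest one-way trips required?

Counting alone: the boatman can take at most 2 across per trip to the right bank, so moving all 4 needs at least 2 loaded trips out, with a return between consecutive ones — at least 3 crossings.
The safety rule pushes this higher. Following every safe sequence of crossings, the most of the 4 that can be at the right bank as the canoe arrives there on crossing 3 is 3 — never all 4.
So no plan with fewer than 5 crossings exists, and this one achieves 5:
1. Boatman goes to the right bank with Gus and Rhea.
2. Boatman goes back to the left bank with Rhea.
3. Boatman goes to the right bank with Noor and Rhea.
4. Boatman goes back to the left bank with Rhea.
5. Boatman goes to the right bank with Evan and Rhea.

5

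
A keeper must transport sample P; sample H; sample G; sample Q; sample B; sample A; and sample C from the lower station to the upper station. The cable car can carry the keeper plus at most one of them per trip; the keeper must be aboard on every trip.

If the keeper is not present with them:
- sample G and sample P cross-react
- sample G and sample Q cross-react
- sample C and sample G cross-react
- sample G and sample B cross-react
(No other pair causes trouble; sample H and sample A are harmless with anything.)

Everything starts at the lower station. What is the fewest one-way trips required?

Following every safe sequence of crossings from the start, the most of the 7 that can be at the upper station as the cable car arrives there on crossings 1, 3, 5, 7 is 1, 2, 3, 4 respectively; the best ever achieved is 4 of 7.
From crossing 9 on, no configuration arises that was not already reachable earlier: only 44 distinct safe configurations (who is on which side, and where the cable car is) can ever be reached, none of them has everyone across, and every continuation just revisits them. So no valid plan exists.

impossible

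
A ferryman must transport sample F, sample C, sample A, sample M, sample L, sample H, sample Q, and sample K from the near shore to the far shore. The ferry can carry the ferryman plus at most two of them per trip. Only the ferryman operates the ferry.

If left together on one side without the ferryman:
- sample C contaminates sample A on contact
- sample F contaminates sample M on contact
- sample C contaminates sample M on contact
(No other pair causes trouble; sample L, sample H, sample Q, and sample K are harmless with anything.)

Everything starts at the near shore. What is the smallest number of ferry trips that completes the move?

7

Counting alone: the ferryman can take at most 2 across per trip to the far shore, so moving all 8 needs at least 4 loaded trips out, with a return between consecutive ones — at least 7 crossings.
The plan below uses exactly 7 crossings, so it is optimal:
1. Ferryman goes to the far shore with sample C and sample F.  [the near shore: sample A, sample H, sample K, sample L, sample M, sample Q | the far shore: sample C, sample F]
2. Ferryman goes back to the near shore alone.  [the near shore: sample A, sample H, sample K, sample L, sample M, sample Q | the far shore: sample C, sample F]
3. Ferryman goes to the far shore with sample H and sample L.  [the near shore: sample A, sample K, sample M, sample Q | the far shore: sample C, sample F, sample H, sample L]
4. Ferryman goes back to the near shore alone.  [the near shore: sample A, sample K, sample M, sample Q | the far shore: sample C, sample F, sample H, sample L]
5. Ferryman goes to the far shore with sample K and sample Q.  [the near shore: sample A, sample M | the far shore: sample C, sample F, sample H, sample K, sample L, sample Q]
6. Ferryman goes back to the near shore alone.  [the near shore: sample A, sample M | the far shore: sample C, sample F, sample H, sample K, sample L, sample Q]
7. Ferryman goes to the far shore with sample A and sample M.  [the near shore: — | the far shore: sample A, sample C, sample F, sample H, sample K, sample L, sample M, sample Q]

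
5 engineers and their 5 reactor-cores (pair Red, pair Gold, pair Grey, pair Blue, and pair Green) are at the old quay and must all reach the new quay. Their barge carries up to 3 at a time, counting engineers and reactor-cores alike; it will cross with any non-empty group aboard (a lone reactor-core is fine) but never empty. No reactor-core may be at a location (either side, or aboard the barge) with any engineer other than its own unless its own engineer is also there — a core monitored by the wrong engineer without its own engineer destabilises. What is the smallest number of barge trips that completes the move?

Counting alone: each trip to the new quay takes at most 3 across and each return brings at least 1 back, so after t trips out (and t−1 returns) at most 3t − (t−1) of the 10 are across; that first reaches 10 at t = 5, so at least 9 crossings are needed.
The safety rule pushes this higher. Following every safe sequence of crossings, the most of the 10 that can be at the new quay as the barge arrives there on crossing 9 is 9 — never all 10.
So no plan with fewer than 11 crossings exists, and this one achieves 11:
1. engineer Red and reactor-core Red cross → the new quay.
2. engineer Red crosses ← the old quay.
3. reactor-core Blue, reactor-core Gold, and reactor-core Grey cross → the new quay.
4. reactor-core Red crosses ← the old quay.
5. engineer Blue, engineer Gold, and engineer Grey cross → the new quay.
6. engineer Gold and reactor-core Gold cross ← the old quay.
7. engineer Gold, engineer Green, and engineer Red cross → the new quay.
8. reactor-core Grey crosses ← the old quay.
9. reactor-core Gold and reactor-core Red cross → the new quay.
10. reactor-core Red crosses ← the old quay.
11. reactor-core Green, reactor-core Grey, and reactor-core Red cross → the new quay.

11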